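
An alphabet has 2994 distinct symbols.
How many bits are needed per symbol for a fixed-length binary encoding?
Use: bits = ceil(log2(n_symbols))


log2(2994) = 11.5479
Bracket: 2^11 = 2048 < 2994 <= 2^12 = 4096
So ceil(log2(2994)) = 12

bits = ceil(log2(2994)) = ceil(11.5479) = 12 bits


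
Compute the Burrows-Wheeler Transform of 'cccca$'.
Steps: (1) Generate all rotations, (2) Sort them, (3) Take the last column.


Rotations (sorted):
  0: $cccca -> last char: a
  1: a$cccc -> last char: c
  2: ca$ccc -> last char: c
  3: cca$cc -> last char: c
  4: ccca$c -> last char: c
  5: cccca$ -> last char: $


BWT = acccc$


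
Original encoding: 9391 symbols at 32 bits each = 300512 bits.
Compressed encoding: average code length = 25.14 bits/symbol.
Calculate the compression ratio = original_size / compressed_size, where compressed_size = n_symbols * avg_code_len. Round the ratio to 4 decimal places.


original_size = n_symbols * orig_bits = 9391 * 32 = 300512 bits
compressed_size = n_symbols * avg_code_len = 9391 * 25.14 = 236089.74 bits
ratio = original_size / compressed_size = 300512 / 236089.74 = 1.2729

Compression ratio = 1.2729


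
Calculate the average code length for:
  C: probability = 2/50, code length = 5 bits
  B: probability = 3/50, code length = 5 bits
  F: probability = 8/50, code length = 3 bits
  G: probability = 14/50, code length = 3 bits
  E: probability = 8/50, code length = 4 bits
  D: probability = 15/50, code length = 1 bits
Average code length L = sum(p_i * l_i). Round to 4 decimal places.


Weighted contributions p_i * l_i:
  C: (2/50) * 5 = 10/50
  B: (3/50) * 5 = 15/50
  F: (8/50) * 3 = 24/50
  G: (14/50) * 3 = 42/50
  E: (8/50) * 4 = 32/50
  D: (15/50) * 1 = 15/50
Sum = (10 + 15 + 24 + 42 + 32 + 15)/50 = 138/50

L = 138/50 = 2.7600 bits/symbol


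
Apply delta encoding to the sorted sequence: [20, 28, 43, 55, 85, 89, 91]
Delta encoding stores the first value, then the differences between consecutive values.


First value: 20
Deltas:
  28 - 20 = 8
  43 - 28 = 15
  55 - 43 = 12
  85 - 55 = 30
  89 - 85 = 4
  91 - 89 = 2


Delta encoded: [20, 8, 15, 12, 30, 4, 2]


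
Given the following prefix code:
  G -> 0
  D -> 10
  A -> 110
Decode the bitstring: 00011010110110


Decoding step by step:
Bits 0 -> G
Bits 0 -> G
Bits 0 -> G
Bits 110 -> A
Bits 10 -> D
Bits 110 -> A
Bits 110 -> A


Decoded message: GGGADAA


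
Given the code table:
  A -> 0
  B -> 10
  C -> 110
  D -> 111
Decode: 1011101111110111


Decoding:
10 -> B
111 -> D
0 -> A
111 -> D
111 -> D
0 -> A
111 -> D


Result: BDADDAD


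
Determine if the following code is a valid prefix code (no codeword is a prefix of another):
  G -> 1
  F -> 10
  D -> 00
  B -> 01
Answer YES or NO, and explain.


Checking each pair (does one codeword prefix another?):
  G='1' vs F='10': prefix -- VIOLATION

NO -- this is NOT a valid prefix code. G (1) is a prefix of F (10).


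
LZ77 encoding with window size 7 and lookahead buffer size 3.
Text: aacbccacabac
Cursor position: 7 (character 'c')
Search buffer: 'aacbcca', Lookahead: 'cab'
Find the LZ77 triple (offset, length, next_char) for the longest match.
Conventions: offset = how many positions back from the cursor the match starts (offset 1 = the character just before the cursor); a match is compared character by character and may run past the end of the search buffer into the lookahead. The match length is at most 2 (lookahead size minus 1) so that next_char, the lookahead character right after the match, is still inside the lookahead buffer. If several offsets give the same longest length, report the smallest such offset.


Try each offset into the search buffer:
  offset=1 (pos 6, char 'a'): match length 0
  offset=2 (pos 5, char 'c'): match length 2
  offset=3 (pos 4, char 'c'): match length 1
  offset=4 (pos 3, char 'b'): match length 0
  offset=5 (pos 2, char 'c'): match length 1
  offset=6 (pos 1, char 'a'): match length 0
  offset=7 (pos 0, char 'a'): match length 0
Longest match has length 2 at offset 2.
next_char = character at position 7 + 2 = 9 -> 'b'

Best match: offset=2, length=2 (matching 'ca' starting at position 5)
LZ77 triple: (2, 2, 'b')


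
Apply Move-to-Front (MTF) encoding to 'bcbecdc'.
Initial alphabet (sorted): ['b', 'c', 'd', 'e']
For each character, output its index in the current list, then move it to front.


MTF encoding:
'b': index 0 in ['b', 'c', 'd', 'e'] -> ['b', 'c', 'd', 'e']
'c': index 1 in ['b', 'c', 'd', 'e'] -> ['c', 'b', 'd', 'e']
'b': index 1 in ['c', 'b', 'd', 'e'] -> ['b', 'c', 'd', 'e']
'e': index 3 in ['b', 'c', 'd', 'e'] -> ['e', 'b', 'c', 'd']
'c': index 2 in ['e', 'b', 'c', 'd'] -> ['c', 'e', 'b', 'd']
'd': index 3 in ['c', 'e', 'b', 'd'] -> ['d', 'c', 'e', 'b']
'c': index 1 in ['d', 'c', 'e', 'b'] -> ['c', 'd', 'e', 'b']


Output: [0, 1, 1, 3, 2, 3, 1]


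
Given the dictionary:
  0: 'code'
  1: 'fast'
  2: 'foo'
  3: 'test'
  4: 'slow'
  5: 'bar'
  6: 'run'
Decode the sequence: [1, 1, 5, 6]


Look up each index in the dictionary:
  1 -> 'fast'
  1 -> 'fast'
  5 -> 'bar'
  6 -> 'run'

Decoded: "fast fast bar run"


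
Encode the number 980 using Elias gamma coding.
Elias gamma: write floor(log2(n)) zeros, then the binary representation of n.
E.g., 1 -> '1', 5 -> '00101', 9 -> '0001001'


num_bits = floor(log2(980)) + 1 = 10
leading_zeros = num_bits - 1 = 9
binary(980) = 1111010100

Elias gamma(980) = '000000000' + '1111010100' = 0000000001111010100 (19 bits)


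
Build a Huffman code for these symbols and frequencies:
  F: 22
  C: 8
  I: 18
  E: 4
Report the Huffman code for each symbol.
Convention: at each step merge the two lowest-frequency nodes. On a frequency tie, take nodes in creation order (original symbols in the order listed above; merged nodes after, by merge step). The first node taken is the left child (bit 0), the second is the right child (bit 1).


Huffman tree construction:
Step 1: Merge E(4) + C(8) = 12
Step 2: Merge (E+C)(12) + I(18) = 30
Step 3: Merge F(22) + ((E+C)+I)(30) = 52
Read each symbol's code off the tree from the root (left child = 0, right child = 1).

Codes:
  F: 0 (length 1)
  C: 101 (length 3)
  I: 11 (length 2)
  E: 100 (length 3)
Average code length: 94/52 = 1.8077 bits/symbol


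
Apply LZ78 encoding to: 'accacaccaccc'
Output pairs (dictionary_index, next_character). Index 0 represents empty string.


LZ78 encoding steps:
Dictionary: {0: ''}
Step 1: w='' (idx 0), next='a' -> output (0, 'a'), add 'a' as idx 1
Step 2: w='' (idx 0), next='c' -> output (0, 'c'), add 'c' as idx 2
Step 3: w='c' (idx 2), next='a' -> output (2, 'a'), add 'ca' as idx 3
Step 4: w='ca' (idx 3), next='c' -> output (3, 'c'), add 'cac' as idx 4
Step 5: w='cac' (idx 4), next='c' -> output (4, 'c'), add 'cacc' as idx 5
Step 6: w='c' (idx 2), end of input -> output (2, '')


Encoded: [(0, 'a'), (0, 'c'), (2, 'a'), (3, 'c'), (4, 'c'), (2, '')]


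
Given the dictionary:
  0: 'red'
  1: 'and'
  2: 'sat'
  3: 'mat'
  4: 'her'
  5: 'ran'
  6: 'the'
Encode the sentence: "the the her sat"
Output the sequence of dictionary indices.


Look up each word in the dictionary:
  'the' -> 6
  'the' -> 6
  'her' -> 4
  'sat' -> 2

Encoded: [6, 6, 4, 2]


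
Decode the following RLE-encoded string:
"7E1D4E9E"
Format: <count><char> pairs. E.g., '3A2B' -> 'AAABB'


Expanding each <count><char> pair:
  7E -> 'EEEEEEE'
  1D -> 'D'
  4E -> 'EEEE'
  9E -> 'EEEEEEEEE'

Decoded = EEEEEEEDEEEEEEEEEEEEE


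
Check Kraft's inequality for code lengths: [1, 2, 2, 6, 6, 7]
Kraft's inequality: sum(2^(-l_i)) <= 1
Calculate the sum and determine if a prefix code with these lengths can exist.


Sum = 2^(-1) + 2^(-2) + 2^(-2) + 2^(-6) + 2^(-6) + 2^(-7)
    = 0.5 + 0.25 + 0.25 + 0.015625 + 0.015625 + 0.0078125
    = 133/128 = 1.0390625
Since 1.0390625 > 1, Kraft's inequality is NOT satisfied.
A prefix code with these lengths CANNOT exist.

Kraft sum = 1.0390625. Not satisfied.


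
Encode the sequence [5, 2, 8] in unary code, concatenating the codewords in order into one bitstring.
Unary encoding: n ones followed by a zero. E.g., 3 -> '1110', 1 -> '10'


Encode each number as n ones followed by a terminating 0:
  5 -> 111110 (6 bits)
  2 -> 110 (3 bits)
  8 -> 111111110 (9 bits)
Total length = 6 + 3 + 9 = 18 bits.

Unary([5, 2, 8]) = 111110110111111110 (18 bits)


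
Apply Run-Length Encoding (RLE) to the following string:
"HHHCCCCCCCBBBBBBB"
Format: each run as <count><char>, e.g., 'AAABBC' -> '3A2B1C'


Scanning runs left to right:
  i=0: run of 'H' x 3 -> '3H'
  i=3: run of 'C' x 7 -> '7C'
  i=10: run of 'B' x 7 -> '7B'

RLE = 3H7C7B


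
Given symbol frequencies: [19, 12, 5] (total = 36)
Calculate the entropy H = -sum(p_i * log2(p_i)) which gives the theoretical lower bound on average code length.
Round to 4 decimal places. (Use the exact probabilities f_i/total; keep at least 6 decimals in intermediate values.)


Per-symbol terms -p_i * log2(p_i) with p_i = f_i/36:
  p = 19/36 = 0.527778: log2(p) = -0.921997, -p*log2(p) = 0.486610
  p = 12/36 = 0.333333: log2(p) = -1.584963, -p*log2(p) = 0.528321
  p = 5/36 = 0.138889: log2(p) = -2.847997, -p*log2(p) = 0.395555
H = 0.486610 + 0.528321 + 0.395555 = 1.410486

H = 1.4105 bits/symbol


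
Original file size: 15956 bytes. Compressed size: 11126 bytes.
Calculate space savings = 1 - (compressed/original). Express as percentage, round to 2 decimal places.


ratio = compressed/original = 11126/15956 = 0.697293
savings = 1 - ratio = 1 - 0.697293 = 0.302707
as a percentage: 0.302707 * 100 = 30.27%

Space savings = 1 - 11126/15956 = 30.27%


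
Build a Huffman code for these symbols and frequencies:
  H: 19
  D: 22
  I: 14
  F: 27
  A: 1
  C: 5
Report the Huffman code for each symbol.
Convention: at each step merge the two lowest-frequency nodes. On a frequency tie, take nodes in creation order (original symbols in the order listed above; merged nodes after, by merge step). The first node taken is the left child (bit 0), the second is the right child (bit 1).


Huffman tree construction:
Step 1: Merge A(1) + C(5) = 6
Step 2: Merge (A+C)(6) + I(14) = 20
Step 3: Merge H(19) + ((A+C)+I)(20) = 39
Step 4: Merge D(22) + F(27) = 49
Step 5: Merge (H+((A+C)+I))(39) + (D+F)(49) = 88
Read each symbol's code off the tree from the root (left child = 0, right child = 1).

Codes:
  H: 00 (length 2)
  D: 10 (length 2)
  I: 011 (length 3)
  F: 11 (length 2)
  A: 0100 (length 4)
  C: 0101 (length 4)
Average code length: 202/88 = 2.2955 bits/symbol


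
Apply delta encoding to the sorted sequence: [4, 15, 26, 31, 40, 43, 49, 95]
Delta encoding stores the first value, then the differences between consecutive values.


First value: 4
Deltas:
  15 - 4 = 11
  26 - 15 = 11
  31 - 26 = 5
  40 - 31 = 9
  43 - 40 = 3
  49 - 43 = 6
  95 - 49 = 46


Delta encoded: [4, 11, 11, 5, 9, 3, 6, 46]


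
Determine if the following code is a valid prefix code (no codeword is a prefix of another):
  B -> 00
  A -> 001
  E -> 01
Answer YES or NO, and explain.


Checking each pair (does one codeword prefix another?):
  B='00' vs A='001': prefix -- VIOLATION

NO -- this is NOT a valid prefix code. B (00) is a prefix of A (001).


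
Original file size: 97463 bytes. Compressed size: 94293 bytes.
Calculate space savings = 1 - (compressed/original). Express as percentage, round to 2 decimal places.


ratio = compressed/original = 94293/97463 = 0.967475
savings = 1 - ratio = 1 - 0.967475 = 0.032525
as a percentage: 0.032525 * 100 = 3.25%

Space savings = 1 - 94293/97463 = 3.25%


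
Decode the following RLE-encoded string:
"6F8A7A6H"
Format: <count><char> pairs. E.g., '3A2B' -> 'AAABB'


Expanding each <count><char> pair:
  6F -> 'FFFFFF'
  8A -> 'AAAAAAAA'
  7A -> 'AAAAAAA'
  6H -> 'HHHHHH'

Decoded = FFFFFFAAAAAAAAAAAAAAAHHHHHH


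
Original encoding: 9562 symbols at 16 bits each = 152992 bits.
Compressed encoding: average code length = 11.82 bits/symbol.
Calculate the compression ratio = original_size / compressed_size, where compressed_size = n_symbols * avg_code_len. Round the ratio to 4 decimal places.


original_size = n_symbols * orig_bits = 9562 * 16 = 152992 bits
compressed_size = n_symbols * avg_code_len = 9562 * 11.82 = 113022.84 bits
ratio = original_size / compressed_size = 152992 / 113022.84 = 1.3536

Compression ratio = 1.3536


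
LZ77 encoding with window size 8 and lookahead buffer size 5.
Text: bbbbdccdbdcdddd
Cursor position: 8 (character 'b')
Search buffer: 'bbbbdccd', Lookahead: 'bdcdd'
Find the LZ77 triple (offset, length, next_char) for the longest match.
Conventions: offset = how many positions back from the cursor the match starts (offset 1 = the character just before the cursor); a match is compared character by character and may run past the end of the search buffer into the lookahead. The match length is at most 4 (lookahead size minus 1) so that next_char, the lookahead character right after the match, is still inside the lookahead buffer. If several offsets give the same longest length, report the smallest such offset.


Try each offset into the search buffer:
  offset=1 (pos 7, char 'd'): match length 0
  offset=2 (pos 6, char 'c'): match length 0
  offset=3 (pos 5, char 'c'): match length 0
  offset=4 (pos 4, char 'd'): match length 0
  offset=5 (pos 3, char 'b'): match length 3
  offset=6 (pos 2, char 'b'): match length 1
  offset=7 (pos 1, char 'b'): match length 1
  offset=8 (pos 0, char 'b'): match length 1
Longest match has length 3 at offset 5.
next_char = character at position 8 + 3 = 11 -> 'd'

Best match: offset=5, length=3 (matching 'bdc' starting at position 3)
LZ77 triple: (5, 3, 'd')


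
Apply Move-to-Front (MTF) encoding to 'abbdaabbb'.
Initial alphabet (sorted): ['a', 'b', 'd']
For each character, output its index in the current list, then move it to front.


MTF encoding:
'a': index 0 in ['a', 'b', 'd'] -> ['a', 'b', 'd']
'b': index 1 in ['a', 'b', 'd'] -> ['b', 'a', 'd']
'b': index 0 in ['b', 'a', 'd'] -> ['b', 'a', 'd']
'd': index 2 in ['b', 'a', 'd'] -> ['d', 'b', 'a']
'a': index 2 in ['d', 'b', 'a'] -> ['a', 'd', 'b']
'a': index 0 in ['a', 'd', 'b'] -> ['a', 'd', 'b']
'b': index 2 in ['a', 'd', 'b'] -> ['b', 'a', 'd']
'b': index 0 in ['b', 'a', 'd'] -> ['b', 'a', 'd']
'b': index 0 in ['b', 'a', 'd'] -> ['b', 'a', 'd']


Output: [0, 1, 0, 2, 2, 0, 2, 0, 0]


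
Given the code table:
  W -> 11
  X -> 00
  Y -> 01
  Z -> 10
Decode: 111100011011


Decoding:
11 -> W
11 -> W
00 -> X
01 -> Y
10 -> Z
11 -> W


Result: WWXYZW


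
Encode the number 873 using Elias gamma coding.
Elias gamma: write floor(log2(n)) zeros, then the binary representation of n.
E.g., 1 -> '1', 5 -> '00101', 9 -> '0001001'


num_bits = floor(log2(873)) + 1 = 10
leading_zeros = num_bits - 1 = 9
binary(873) = 1101101001

Elias gamma(873) = '000000000' + '1101101001' = 0000000001101101001 (19 bits)


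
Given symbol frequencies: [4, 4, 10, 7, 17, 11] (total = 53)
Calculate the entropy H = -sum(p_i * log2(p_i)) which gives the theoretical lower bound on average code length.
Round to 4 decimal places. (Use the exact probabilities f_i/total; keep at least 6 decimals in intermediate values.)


Per-symbol terms -p_i * log2(p_i) with p_i = f_i/53:
  p = 4/53 = 0.075472: log2(p) = -3.727920, -p*log2(p) = 0.281352
  p = 4/53 = 0.075472: log2(p) = -3.727920, -p*log2(p) = 0.281352
  p = 10/53 = 0.188679: log2(p) = -2.405992, -p*log2(p) = 0.453961
  p = 7/53 = 0.132075: log2(p) = -2.920566, -p*log2(p) = 0.385735
  p = 17/53 = 0.320755: log2(p) = -1.640458, -p*log2(p) = 0.526185
  p = 11/53 = 0.207547: log2(p) = -2.268489, -p*log2(p) = 0.470818
H = 0.281352 + 0.281352 + 0.453961 + 0.385735 + 0.526185 + 0.470818 = 2.399403

H = 2.3994 bits/symbol


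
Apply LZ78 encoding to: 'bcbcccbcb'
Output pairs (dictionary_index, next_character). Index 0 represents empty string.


LZ78 encoding steps:
Dictionary: {0: ''}
Step 1: w='' (idx 0), next='b' -> output (0, 'b'), add 'b' as idx 1
Step 2: w='' (idx 0), next='c' -> output (0, 'c'), add 'c' as idx 2
Step 3: w='b' (idx 1), next='c' -> output (1, 'c'), add 'bc' as idx 3
Step 4: w='c' (idx 2), next='c' -> output (2, 'c'), add 'cc' as idx 4
Step 5: w='bc' (idx 3), next='b' -> output (3, 'b'), add 'bcb' as idx 5


Encoded: [(0, 'b'), (0, 'c'), (1, 'c'), (2, 'c'), (3, 'b')]


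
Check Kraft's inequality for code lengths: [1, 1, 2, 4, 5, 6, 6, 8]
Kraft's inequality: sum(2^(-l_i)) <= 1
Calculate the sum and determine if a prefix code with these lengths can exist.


Sum = 2^(-1) + 2^(-1) + 2^(-2) + 2^(-4) + 2^(-5) + 2^(-6) + 2^(-6) + 2^(-8)
    = 0.5 + 0.5 + 0.25 + 0.0625 + 0.03125 + 0.015625 + 0.015625 + 0.00390625
    = 353/256 = 1.37890625
Since 1.37890625 > 1, Kraft's inequality is NOT satisfied.
A prefix code with these lengths CANNOT exist.

Kraft sum = 1.37890625. Not satisfied.


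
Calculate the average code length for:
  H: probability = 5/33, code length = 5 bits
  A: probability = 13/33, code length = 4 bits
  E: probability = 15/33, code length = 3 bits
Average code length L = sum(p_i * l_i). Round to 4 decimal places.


Weighted contributions p_i * l_i:
  H: (5/33) * 5 = 25/33
  A: (13/33) * 4 = 52/33
  E: (15/33) * 3 = 45/33
Sum = (25 + 52 + 45)/33 = 122/33

L = 122/33 = 3.6970 bits/symbol


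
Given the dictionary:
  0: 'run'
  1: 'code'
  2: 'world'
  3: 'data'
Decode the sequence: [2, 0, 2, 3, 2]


Look up each index in the dictionary:
  2 -> 'world'
  0 -> 'run'
  2 -> 'world'
  3 -> 'data'
  2 -> 'world'

Decoded: "world run world data world"


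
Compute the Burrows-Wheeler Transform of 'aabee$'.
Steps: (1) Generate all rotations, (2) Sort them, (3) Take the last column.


Rotations (sorted):
  0: $aabee -> last char: e
  1: aabee$ -> last char: $
  2: abee$a -> last char: a
  3: bee$aa -> last char: a
  4: e$aabe -> last char: e
  5: ee$aab -> last char: b


BWT = e$aaeb


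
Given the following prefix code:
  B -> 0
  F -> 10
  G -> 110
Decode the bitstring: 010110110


Decoding step by step:
Bits 0 -> B
Bits 10 -> F
Bits 110 -> G
Bits 110 -> G


Decoded message: BFGG


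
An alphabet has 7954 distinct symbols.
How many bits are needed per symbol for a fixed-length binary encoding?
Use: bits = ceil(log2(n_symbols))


log2(7954) = 12.9575
Bracket: 2^12 = 4096 < 7954 <= 2^13 = 8192
So ceil(log2(7954)) = 13

bits = ceil(log2(7954)) = ceil(12.9575) = 13 bits


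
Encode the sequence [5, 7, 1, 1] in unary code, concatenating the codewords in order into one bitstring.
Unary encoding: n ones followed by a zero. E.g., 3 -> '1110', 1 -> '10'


Encode each number as n ones followed by a terminating 0:
  5 -> 111110 (6 bits)
  7 -> 11111110 (8 bits)
  1 -> 10 (2 bits)
  1 -> 10 (2 bits)
Total length = 6 + 8 + 2 + 2 = 18 bits.

Unary([5, 7, 1, 1]) = 111110111111101010 (18 bits)


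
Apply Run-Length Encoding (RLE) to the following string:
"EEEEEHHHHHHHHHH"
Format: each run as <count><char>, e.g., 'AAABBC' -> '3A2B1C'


Scanning runs left to right:
  i=0: run of 'E' x 5 -> '5E'
  i=5: run of 'H' x 10 -> '10H'

RLE = 5E10H


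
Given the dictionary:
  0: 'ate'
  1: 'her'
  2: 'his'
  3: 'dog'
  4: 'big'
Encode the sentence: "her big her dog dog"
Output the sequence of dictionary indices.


Look up each word in the dictionary:
  'her' -> 1
  'big' -> 4
  'her' -> 1
  'dog' -> 3
  'dog' -> 3

Encoded: [1, 4, 1, 3, 3]


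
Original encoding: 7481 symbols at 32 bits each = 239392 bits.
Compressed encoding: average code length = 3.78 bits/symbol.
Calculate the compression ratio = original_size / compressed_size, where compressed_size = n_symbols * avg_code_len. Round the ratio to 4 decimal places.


original_size = n_symbols * orig_bits = 7481 * 32 = 239392 bits
compressed_size = n_symbols * avg_code_len = 7481 * 3.78 = 28278.18 bits
ratio = original_size / compressed_size = 239392 / 28278.18 = 8.4656

Compression ratio = 8.4656


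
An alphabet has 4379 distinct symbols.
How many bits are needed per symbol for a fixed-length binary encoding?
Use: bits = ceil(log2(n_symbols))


log2(4379) = 12.0964
Bracket: 2^12 = 4096 < 4379 <= 2^13 = 8192
So ceil(log2(4379)) = 13

bits = ceil(log2(4379)) = ceil(12.0964) = 13 bits


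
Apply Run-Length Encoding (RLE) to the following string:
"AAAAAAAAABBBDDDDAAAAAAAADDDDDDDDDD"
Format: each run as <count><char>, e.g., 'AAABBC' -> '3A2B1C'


Scanning runs left to right:
  i=0: run of 'A' x 9 -> '9A'
  i=9: run of 'B' x 3 -> '3B'
  i=12: run of 'D' x 4 -> '4D'
  i=16: run of 'A' x 8 -> '8A'
  i=24: run of 'D' x 10 -> '10D'

RLE = 9A3B4D8A10D


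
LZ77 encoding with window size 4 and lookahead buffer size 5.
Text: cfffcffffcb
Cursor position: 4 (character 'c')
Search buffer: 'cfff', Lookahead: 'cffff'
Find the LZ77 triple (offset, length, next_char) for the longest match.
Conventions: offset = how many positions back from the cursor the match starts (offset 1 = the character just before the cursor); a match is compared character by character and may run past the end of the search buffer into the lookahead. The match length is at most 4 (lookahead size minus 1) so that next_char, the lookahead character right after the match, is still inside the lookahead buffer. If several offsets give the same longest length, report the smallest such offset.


Try each offset into the search buffer:
  offset=1 (pos 3, char 'f'): match length 0
  offset=2 (pos 2, char 'f'): match length 0
  offset=3 (pos 1, char 'f'): match length 0
  offset=4 (pos 0, char 'c'): match length 4
Longest match has length 4 at offset 4.
next_char = character at position 4 + 4 = 8 -> 'f'

Best match: offset=4, length=4 (matching 'cfff' starting at position 0)
LZ77 triple: (4, 4, 'f')


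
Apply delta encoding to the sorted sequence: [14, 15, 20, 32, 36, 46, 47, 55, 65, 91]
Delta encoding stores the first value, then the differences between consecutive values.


First value: 14
Deltas:
  15 - 14 = 1
  20 - 15 = 5
  32 - 20 = 12
  36 - 32 = 4
  46 - 36 = 10
  47 - 46 = 1
  55 - 47 = 8
  65 - 55 = 10
  91 - 65 = 26


Delta encoded: [14, 1, 5, 12, 4, 10, 1, 8, 10, 26]


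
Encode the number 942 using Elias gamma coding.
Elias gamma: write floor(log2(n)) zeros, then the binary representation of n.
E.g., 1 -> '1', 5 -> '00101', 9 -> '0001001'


num_bits = floor(log2(942)) + 1 = 10
leading_zeros = num_bits - 1 = 9
binary(942) = 1110101110

Elias gamma(942) = '000000000' + '1110101110' = 0000000001110101110 (19 bits)


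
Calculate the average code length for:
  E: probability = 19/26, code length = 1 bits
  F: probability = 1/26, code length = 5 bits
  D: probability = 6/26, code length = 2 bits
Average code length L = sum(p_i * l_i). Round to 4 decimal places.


Weighted contributions p_i * l_i:
  E: (19/26) * 1 = 19/26
  F: (1/26) * 5 = 5/26
  D: (6/26) * 2 = 12/26
Sum = (19 + 5 + 12)/26 = 36/26

L = 36/26 = 1.3846 bits/symbol


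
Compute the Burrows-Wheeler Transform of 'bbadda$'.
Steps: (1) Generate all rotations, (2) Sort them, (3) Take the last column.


Rotations (sorted):
  0: $bbadda -> last char: a
  1: a$bbadd -> last char: d
  2: adda$bb -> last char: b
  3: badda$b -> last char: b
  4: bbadda$ -> last char: $
  5: da$bbad -> last char: d
  6: dda$bba -> last char: a


BWT = adbb$da


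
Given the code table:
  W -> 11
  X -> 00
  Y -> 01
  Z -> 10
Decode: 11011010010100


Decoding:
11 -> W
01 -> Y
10 -> Z
10 -> Z
01 -> Y
01 -> Y
00 -> X


Result: WYZZYYX


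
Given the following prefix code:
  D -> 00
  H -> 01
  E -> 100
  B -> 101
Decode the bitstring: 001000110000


Decoding step by step:
Bits 00 -> D
Bits 100 -> E
Bits 01 -> H
Bits 100 -> E
Bits 00 -> D


Decoded message: DEHED


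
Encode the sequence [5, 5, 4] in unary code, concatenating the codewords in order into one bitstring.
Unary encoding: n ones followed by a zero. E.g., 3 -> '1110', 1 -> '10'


Encode each number as n ones followed by a terminating 0:
  5 -> 111110 (6 bits)
  5 -> 111110 (6 bits)
  4 -> 11110 (5 bits)
Total length = 6 + 6 + 5 = 17 bits.

Unary([5, 5, 4]) = 11111011111011110 (17 bits)


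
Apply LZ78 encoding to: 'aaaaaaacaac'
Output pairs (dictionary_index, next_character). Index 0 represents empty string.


LZ78 encoding steps:
Dictionary: {0: ''}
Step 1: w='' (idx 0), next='a' -> output (0, 'a'), add 'a' as idx 1
Step 2: w='a' (idx 1), next='a' -> output (1, 'a'), add 'aa' as idx 2
Step 3: w='aa' (idx 2), next='a' -> output (2, 'a'), add 'aaa' as idx 3
Step 4: w='a' (idx 1), next='c' -> output (1, 'c'), add 'ac' as idx 4
Step 5: w='aa' (idx 2), next='c' -> output (2, 'c'), add 'aac' as idx 5


Encoded: [(0, 'a'), (1, 'a'), (2, 'a'), (1, 'c'), (2, 'c')]


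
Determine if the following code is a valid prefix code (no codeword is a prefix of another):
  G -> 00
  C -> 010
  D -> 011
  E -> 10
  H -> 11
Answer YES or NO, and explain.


Checking each pair (does one codeword prefix another?):
  G='00' vs C='010': no prefix
  G='00' vs D='011': no prefix
  G='00' vs E='10': no prefix
  G='00' vs H='11': no prefix
  C='010' vs G='00': no prefix
  C='010' vs D='011': no prefix
  C='010' vs E='10': no prefix
  C='010' vs H='11': no prefix
  D='011' vs G='00': no prefix
  D='011' vs C='010': no prefix
  D='011' vs E='10': no prefix
  D='011' vs H='11': no prefix
  E='10' vs G='00': no prefix
  E='10' vs C='010': no prefix
  E='10' vs D='011': no prefix
  E='10' vs H='11': no prefix
  H='11' vs G='00': no prefix
  H='11' vs C='010': no prefix
  H='11' vs D='011': no prefix
  H='11' vs E='10': no prefix
No violation found over all pairs.

YES -- this is a valid prefix code. No codeword is a prefix of any other codeword.


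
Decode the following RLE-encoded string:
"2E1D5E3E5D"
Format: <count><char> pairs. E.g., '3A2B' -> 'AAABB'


Expanding each <count><char> pair:
  2E -> 'EE'
  1D -> 'D'
  5E -> 'EEEEE'
  3E -> 'EEE'
  5D -> 'DDDDD'

Decoded = EEDEEEEEEEEDDDDD


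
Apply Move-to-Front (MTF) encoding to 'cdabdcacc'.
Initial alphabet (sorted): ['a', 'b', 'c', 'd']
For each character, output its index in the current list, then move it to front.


MTF encoding:
'c': index 2 in ['a', 'b', 'c', 'd'] -> ['c', 'a', 'b', 'd']
'd': index 3 in ['c', 'a', 'b', 'd'] -> ['d', 'c', 'a', 'b']
'a': index 2 in ['d', 'c', 'a', 'b'] -> ['a', 'd', 'c', 'b']
'b': index 3 in ['a', 'd', 'c', 'b'] -> ['b', 'a', 'd', 'c']
'd': index 2 in ['b', 'a', 'd', 'c'] -> ['d', 'b', 'a', 'c']
'c': index 3 in ['d', 'b', 'a', 'c'] -> ['c', 'd', 'b', 'a']
'a': index 3 in ['c', 'd', 'b', 'a'] -> ['a', 'c', 'd', 'b']
'c': index 1 in ['a', 'c', 'd', 'b'] -> ['c', 'a', 'd', 'b']
'c': index 0 in ['c', 'a', 'd', 'b'] -> ['c', 'a', 'd', 'b']


Output: [2, 3, 2, 3, 2, 3, 3, 1, 0]


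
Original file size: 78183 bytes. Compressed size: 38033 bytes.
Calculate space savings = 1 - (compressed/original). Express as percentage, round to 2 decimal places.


ratio = compressed/original = 38033/78183 = 0.486461
savings = 1 - ratio = 1 - 0.486461 = 0.513539
as a percentage: 0.513539 * 100 = 51.35%

Space savings = 1 - 38033/78183 = 51.35%


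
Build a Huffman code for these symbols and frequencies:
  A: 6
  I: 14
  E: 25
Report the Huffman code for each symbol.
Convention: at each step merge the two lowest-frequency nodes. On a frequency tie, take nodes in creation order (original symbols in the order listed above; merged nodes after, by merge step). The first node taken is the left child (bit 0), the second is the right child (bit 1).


Huffman tree construction:
Step 1: Merge A(6) + I(14) = 20
Step 2: Merge (A+I)(20) + E(25) = 45
Read each symbol's code off the tree from the root (left child = 0, right child = 1).

Codes:
  A: 00 (length 2)
  I: 01 (length 2)
  E: 1 (length 1)
Average code length: 65/45 = 1.4444 bits/symbol


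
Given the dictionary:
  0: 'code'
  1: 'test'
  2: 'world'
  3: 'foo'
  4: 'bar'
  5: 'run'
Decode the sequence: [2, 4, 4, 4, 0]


Look up each index in the dictionary:
  2 -> 'world'
  4 -> 'bar'
  4 -> 'bar'
  4 -> 'bar'
  0 -> 'code'

Decoded: "world bar bar bar code"


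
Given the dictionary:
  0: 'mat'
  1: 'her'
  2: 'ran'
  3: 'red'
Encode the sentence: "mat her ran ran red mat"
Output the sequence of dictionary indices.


Look up each word in the dictionary:
  'mat' -> 0
  'her' -> 1
  'ran' -> 2
  'ran' -> 2
  'red' -> 3
  'mat' -> 0

Encoded: [0, 1, 2, 2, 3, 0]


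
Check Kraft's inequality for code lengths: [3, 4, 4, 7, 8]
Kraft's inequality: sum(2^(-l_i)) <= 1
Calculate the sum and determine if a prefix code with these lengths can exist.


Sum = 2^(-3) + 2^(-4) + 2^(-4) + 2^(-7) + 2^(-8)
    = 0.125 + 0.0625 + 0.0625 + 0.0078125 + 0.00390625
    = 67/256 = 0.26171875
Since 0.26171875 <= 1, Kraft's inequality IS satisfied.
A prefix code with these lengths CAN exist.

Kraft sum = 0.26171875. Satisfied.


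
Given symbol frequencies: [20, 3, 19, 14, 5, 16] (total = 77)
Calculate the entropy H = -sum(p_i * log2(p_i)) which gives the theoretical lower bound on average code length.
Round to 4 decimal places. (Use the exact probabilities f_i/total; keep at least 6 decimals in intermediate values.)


Per-symbol terms -p_i * log2(p_i) with p_i = f_i/77:
  p = 20/77 = 0.259740: log2(p) = -1.944858, -p*log2(p) = 0.505158
  p = 3/77 = 0.038961: log2(p) = -4.681824, -p*log2(p) = 0.182409
  p = 19/77 = 0.246753: log2(p) = -2.018859, -p*log2(p) = 0.498160
  p = 14/77 = 0.181818: log2(p) = -2.459432, -p*log2(p) = 0.447169
  p = 5/77 = 0.064935: log2(p) = -3.944858, -p*log2(p) = 0.256160
  p = 16/77 = 0.207792: log2(p) = -2.266787, -p*log2(p) = 0.471021
H = 0.505158 + 0.182409 + 0.498160 + 0.447169 + 0.256160 + 0.471021 = 2.360077

H = 2.3601 bits/symbol


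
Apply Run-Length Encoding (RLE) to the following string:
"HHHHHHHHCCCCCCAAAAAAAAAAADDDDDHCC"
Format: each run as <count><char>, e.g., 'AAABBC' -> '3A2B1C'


Scanning runs left to right:
  i=0: run of 'H' x 8 -> '8H'
  i=8: run of 'C' x 6 -> '6C'
  i=14: run of 'A' x 11 -> '11A'
  i=25: run of 'D' x 5 -> '5D'
  i=30: run of 'H' x 1 -> '1H'
  i=31: run of 'C' x 2 -> '2C'

RLE = 8H6C11A5D1H2C


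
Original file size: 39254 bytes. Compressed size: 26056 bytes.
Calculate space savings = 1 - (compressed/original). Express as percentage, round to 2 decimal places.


ratio = compressed/original = 26056/39254 = 0.663779
savings = 1 - ratio = 1 - 0.663779 = 0.336221
as a percentage: 0.336221 * 100 = 33.62%

Space savings = 1 - 26056/39254 = 33.62%


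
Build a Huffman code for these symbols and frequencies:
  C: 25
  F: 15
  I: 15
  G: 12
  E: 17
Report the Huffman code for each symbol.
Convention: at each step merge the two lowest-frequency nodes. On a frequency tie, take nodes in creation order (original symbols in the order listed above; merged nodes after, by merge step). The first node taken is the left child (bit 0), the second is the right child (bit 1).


Huffman tree construction:
Step 1: Merge G(12) + F(15) = 27
Step 2: Merge I(15) + E(17) = 32
Step 3: Merge C(25) + (G+F)(27) = 52
Step 4: Merge (I+E)(32) + (C+(G+F))(52) = 84
Read each symbol's code off the tree from the root (left child = 0, right child = 1).

Codes:
  C: 10 (length 2)
  F: 111 (length 3)
  I: 00 (length 2)
  G: 110 (length 3)
  E: 01 (length 2)
Average code length: 195/84 = 2.3214 bits/symbol


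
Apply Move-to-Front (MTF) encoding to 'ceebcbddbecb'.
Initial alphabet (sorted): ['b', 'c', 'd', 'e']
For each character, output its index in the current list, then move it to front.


MTF encoding:
'c': index 1 in ['b', 'c', 'd', 'e'] -> ['c', 'b', 'd', 'e']
'e': index 3 in ['c', 'b', 'd', 'e'] -> ['e', 'c', 'b', 'd']
'e': index 0 in ['e', 'c', 'b', 'd'] -> ['e', 'c', 'b', 'd']
'b': index 2 in ['e', 'c', 'b', 'd'] -> ['b', 'e', 'c', 'd']
'c': index 2 in ['b', 'e', 'c', 'd'] -> ['c', 'b', 'e', 'd']
'b': index 1 in ['c', 'b', 'e', 'd'] -> ['b', 'c', 'e', 'd']
'd': index 3 in ['b', 'c', 'e', 'd'] -> ['d', 'b', 'c', 'e']
'd': index 0 in ['d', 'b', 'c', 'e'] -> ['d', 'b', 'c', 'e']
'b': index 1 in ['d', 'b', 'c', 'e'] -> ['b', 'd', 'c', 'e']
'e': index 3 in ['b', 'd', 'c', 'e'] -> ['e', 'b', 'd', 'c']
'c': index 3 in ['e', 'b', 'd', 'c'] -> ['c', 'e', 'b', 'd']
'b': index 2 in ['c', 'e', 'b', 'd'] -> ['b', 'c', 'e', 'd']


Output: [1, 3, 0, 2, 2, 1, 3, 0, 1, 3, 3, 2]


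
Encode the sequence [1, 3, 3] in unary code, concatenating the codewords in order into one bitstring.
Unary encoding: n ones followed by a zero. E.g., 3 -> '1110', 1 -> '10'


Encode each number as n ones followed by a terminating 0:
  1 -> 10 (2 bits)
  3 -> 1110 (4 bits)
  3 -> 1110 (4 bits)
Total length = 2 + 4 + 4 = 10 bits.

Unary([1, 3, 3]) = 1011101110 (10 bits)


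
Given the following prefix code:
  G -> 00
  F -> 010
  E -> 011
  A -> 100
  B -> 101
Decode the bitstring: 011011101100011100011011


Decoding step by step:
Bits 011 -> E
Bits 011 -> E
Bits 101 -> B
Bits 100 -> A
Bits 011 -> E
Bits 100 -> A
Bits 011 -> E
Bits 011 -> E


Decoded message: EEBAEAEE


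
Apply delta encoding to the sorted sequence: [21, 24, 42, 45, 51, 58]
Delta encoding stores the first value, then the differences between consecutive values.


First value: 21
Deltas:
  24 - 21 = 3
  42 - 24 = 18
  45 - 42 = 3
  51 - 45 = 6
  58 - 51 = 7


Delta encoded: [21, 3, 18, 3, 6, 7]


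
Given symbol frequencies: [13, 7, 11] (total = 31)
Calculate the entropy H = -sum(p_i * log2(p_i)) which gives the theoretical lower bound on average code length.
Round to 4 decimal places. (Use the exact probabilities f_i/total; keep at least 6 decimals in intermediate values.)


Per-symbol terms -p_i * log2(p_i) with p_i = f_i/31:
  p = 13/31 = 0.419355: log2(p) = -1.253757, -p*log2(p) = 0.525769
  p = 7/31 = 0.225806: log2(p) = -2.146841, -p*log2(p) = 0.484771
  p = 11/31 = 0.354839: log2(p) = -1.494765, -p*log2(p) = 0.530400
H = 0.525769 + 0.484771 + 0.530400 = 1.540940

H = 1.5409 bits/symbol


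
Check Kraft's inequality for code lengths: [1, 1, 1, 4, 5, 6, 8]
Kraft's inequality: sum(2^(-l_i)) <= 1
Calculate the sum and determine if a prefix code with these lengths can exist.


Sum = 2^(-1) + 2^(-1) + 2^(-1) + 2^(-4) + 2^(-5) + 2^(-6) + 2^(-8)
    = 0.5 + 0.5 + 0.5 + 0.0625 + 0.03125 + 0.015625 + 0.00390625
    = 413/256 = 1.61328125
Since 1.61328125 > 1, Kraft's inequality is NOT satisfied.
A prefix code with these lengths CANNOT exist.

Kraft sum = 1.61328125. Not satisfied.


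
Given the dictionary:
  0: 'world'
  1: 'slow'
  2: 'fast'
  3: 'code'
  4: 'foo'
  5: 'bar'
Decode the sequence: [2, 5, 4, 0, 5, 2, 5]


Look up each index in the dictionary:
  2 -> 'fast'
  5 -> 'bar'
  4 -> 'foo'
  0 -> 'world'
  5 -> 'bar'
  2 -> 'fast'
  5 -> 'bar'

Decoded: "fast bar foo world bar fast bar"


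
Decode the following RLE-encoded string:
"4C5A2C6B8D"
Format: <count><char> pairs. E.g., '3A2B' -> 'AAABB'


Expanding each <count><char> pair:
  4C -> 'CCCC'
  5A -> 'AAAAA'
  2C -> 'CC'
  6B -> 'BBBBBB'
  8D -> 'DDDDDDDD'

Decoded = CCCCAAAAACCBBBBBBDDDDDDDD


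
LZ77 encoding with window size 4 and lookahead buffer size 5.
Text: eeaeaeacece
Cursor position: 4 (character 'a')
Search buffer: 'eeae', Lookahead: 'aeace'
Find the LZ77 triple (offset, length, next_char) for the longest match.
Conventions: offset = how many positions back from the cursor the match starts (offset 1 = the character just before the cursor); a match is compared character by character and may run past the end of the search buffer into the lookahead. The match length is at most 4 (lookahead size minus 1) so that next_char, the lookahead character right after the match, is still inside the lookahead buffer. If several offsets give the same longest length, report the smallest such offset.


Try each offset into the search buffer:
  offset=1 (pos 3, char 'e'): match length 0
  offset=2 (pos 2, char 'a'): match length 3
  offset=3 (pos 1, char 'e'): match length 0
  offset=4 (pos 0, char 'e'): match length 0
Longest match has length 3 at offset 2.
next_char = character at position 4 + 3 = 7 -> 'c'

Best match: offset=2, length=3 (matching 'aea' starting at position 2)
LZ77 triple: (2, 3, 'c')


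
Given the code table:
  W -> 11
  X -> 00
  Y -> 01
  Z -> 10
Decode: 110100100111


Decoding:
11 -> W
01 -> Y
00 -> X
10 -> Z
01 -> Y
11 -> W


Result: WYXZYW


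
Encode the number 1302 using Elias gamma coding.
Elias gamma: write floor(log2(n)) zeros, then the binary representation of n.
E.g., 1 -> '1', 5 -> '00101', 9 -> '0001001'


num_bits = floor(log2(1302)) + 1 = 11
leading_zeros = num_bits - 1 = 10
binary(1302) = 10100010110

Elias gamma(1302) = '0000000000' + '10100010110' = 000000000010100010110 (21 bits)


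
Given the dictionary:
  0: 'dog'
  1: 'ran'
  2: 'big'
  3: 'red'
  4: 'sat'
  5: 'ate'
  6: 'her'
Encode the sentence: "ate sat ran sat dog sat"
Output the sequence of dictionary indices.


Look up each word in the dictionary:
  'ate' -> 5
  'sat' -> 4
  'ran' -> 1
  'sat' -> 4
  'dog' -> 0
  'sat' -> 4

Encoded: [5, 4, 1, 4, 0, 4]


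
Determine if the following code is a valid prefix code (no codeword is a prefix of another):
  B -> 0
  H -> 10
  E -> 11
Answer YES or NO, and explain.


Checking each pair (does one codeword prefix another?):
  B='0' vs H='10': no prefix
  B='0' vs E='11': no prefix
  H='10' vs B='0': no prefix
  H='10' vs E='11': no prefix
  E='11' vs B='0': no prefix
  E='11' vs H='10': no prefix
No violation found over all pairs.

YES -- this is a valid prefix code. No codeword is a prefix of any other codeword.


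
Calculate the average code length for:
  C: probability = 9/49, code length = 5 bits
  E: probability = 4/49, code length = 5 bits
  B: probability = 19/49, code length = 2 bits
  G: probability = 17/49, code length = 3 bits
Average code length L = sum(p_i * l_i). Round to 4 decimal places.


Weighted contributions p_i * l_i:
  C: (9/49) * 5 = 45/49
  E: (4/49) * 5 = 20/49
  B: (19/49) * 2 = 38/49
  G: (17/49) * 3 = 51/49
Sum = (45 + 20 + 38 + 51)/49 = 154/49

L = 154/49 = 3.1429 bits/symbol


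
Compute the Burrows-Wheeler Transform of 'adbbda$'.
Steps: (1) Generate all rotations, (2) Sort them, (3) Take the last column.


Rotations (sorted):
  0: $adbbda -> last char: a
  1: a$adbbd -> last char: d
  2: adbbda$ -> last char: $
  3: bbda$ad -> last char: d
  4: bda$adb -> last char: b
  5: da$adbb -> last char: b
  6: dbbda$a -> last char: a


BWT = ad$dbba


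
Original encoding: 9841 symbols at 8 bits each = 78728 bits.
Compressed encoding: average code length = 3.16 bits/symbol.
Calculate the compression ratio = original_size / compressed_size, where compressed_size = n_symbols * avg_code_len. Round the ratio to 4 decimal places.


original_size = n_symbols * orig_bits = 9841 * 8 = 78728 bits
compressed_size = n_symbols * avg_code_len = 9841 * 3.16 = 31097.56 bits
ratio = original_size / compressed_size = 78728 / 31097.56 = 2.5316

Compression ratio = 2.5316


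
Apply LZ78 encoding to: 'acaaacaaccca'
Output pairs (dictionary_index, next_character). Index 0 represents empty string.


LZ78 encoding steps:
Dictionary: {0: ''}
Step 1: w='' (idx 0), next='a' -> output (0, 'a'), add 'a' as idx 1
Step 2: w='' (idx 0), next='c' -> output (0, 'c'), add 'c' as idx 2
Step 3: w='a' (idx 1), next='a' -> output (1, 'a'), add 'aa' as idx 3
Step 4: w='a' (idx 1), next='c' -> output (1, 'c'), add 'ac' as idx 4
Step 5: w='aa' (idx 3), next='c' -> output (3, 'c'), add 'aac' as idx 5
Step 6: w='c' (idx 2), next='c' -> output (2, 'c'), add 'cc' as idx 6
Step 7: w='a' (idx 1), end of input -> output (1, '')


Encoded: [(0, 'a'), (0, 'c'), (1, 'a'), (1, 'c'), (3, 'c'), (2, 'c'), (1, '')]


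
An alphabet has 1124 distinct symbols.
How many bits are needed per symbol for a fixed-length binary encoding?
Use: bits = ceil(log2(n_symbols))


log2(1124) = 10.1344
Bracket: 2^10 = 1024 < 1124 <= 2^11 = 2048
So ceil(log2(1124)) = 11

bits = ceil(log2(1124)) = ceil(10.1344) = 11 bits


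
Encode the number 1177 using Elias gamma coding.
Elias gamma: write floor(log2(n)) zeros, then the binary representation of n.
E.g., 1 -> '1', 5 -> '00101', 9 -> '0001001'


num_bits = floor(log2(1177)) + 1 = 11
leading_zeros = num_bits - 1 = 10
binary(1177) = 10010011001

Elias gamma(1177) = '0000000000' + '10010011001' = 000000000010010011001 (21 bits)


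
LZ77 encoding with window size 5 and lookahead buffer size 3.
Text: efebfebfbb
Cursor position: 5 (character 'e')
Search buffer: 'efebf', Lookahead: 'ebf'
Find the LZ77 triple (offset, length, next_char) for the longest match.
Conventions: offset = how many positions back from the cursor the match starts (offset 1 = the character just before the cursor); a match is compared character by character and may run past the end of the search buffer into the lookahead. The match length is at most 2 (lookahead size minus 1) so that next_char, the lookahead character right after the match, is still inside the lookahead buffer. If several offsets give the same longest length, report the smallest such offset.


Try each offset into the search buffer:
  offset=1 (pos 4, char 'f'): match length 0
  offset=2 (pos 3, char 'b'): match length 0
  offset=3 (pos 2, char 'e'): match length 2
  offset=4 (pos 1, char 'f'): match length 0
  offset=5 (pos 0, char 'e'): match length 1
Longest match has length 2 at offset 3.
next_char = character at position 5 + 2 = 7 -> 'f'

Best match: offset=3, length=2 (matching 'eb' starting at position 2)
LZ77 triple: (3, 2, 'f')
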